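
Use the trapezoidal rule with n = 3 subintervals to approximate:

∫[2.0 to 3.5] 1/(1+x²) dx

f(x) = 1/(1+x²)
a = 2.0, b = 3.5, n = 3
h = (b - a)/n = 0.500000

Trapezoidal rule: (h/2)[f(x₀) + 2f(x₁) + 2f(x₂) + ... + f(xₙ)]

x_0 = 2.0000, f(x_0) = 0.200000, coefficient = 1
x_1 = 2.5000, f(x_1) = 0.137931, coefficient = 2
x_2 = 3.0000, f(x_2) = 0.100000, coefficient = 2
x_3 = 3.5000, f(x_3) = 0.075472, coefficient = 1

I ≈ (0.500000/2) × 0.751334 = 0.187833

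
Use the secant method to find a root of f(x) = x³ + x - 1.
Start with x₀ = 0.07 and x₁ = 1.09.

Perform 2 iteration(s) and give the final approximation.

f(x) = x³ + x - 1
x₀ = 0.07, x₁ = 1.09

Secant formula: x_{n+1} = x_n - f(x_n)(x_n - x_{n-1})/(f(x_n) - f(x_{n-1}))

Iteration 1:
  f(0.070000) = -0.929657
  f(1.090000) = 1.385029
  x_2 = 1.090000 - 1.385029×(1.090000 - 0.070000)/(1.385029 - (-0.929657))
       = 0.479667
Iteration 2:
  f(1.090000) = 1.385029
  f(0.479667) = -0.409971
  x_3 = 0.479667 - (-0.409971)×(0.479667 - 1.090000)/(-0.409971 - 1.385029)
       = 0.619065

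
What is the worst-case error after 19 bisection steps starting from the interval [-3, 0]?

Bisection error bound: |error| ≤ (b-a)/2^n
|error| ≤ (0 - (-3))/2^19 = 3/2^19
|error| ≤ 0.0000057220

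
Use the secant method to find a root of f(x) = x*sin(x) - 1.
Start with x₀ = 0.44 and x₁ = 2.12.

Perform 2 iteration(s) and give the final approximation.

f(x) = x*sin(x) - 1
x₀ = 0.44, x₁ = 2.12

Secant formula: x_{n+1} = x_n - f(x_n)(x_n - x_{n-1})/(f(x_n) - f(x_{n-1}))

Iteration 1:
  f(0.440000) = -0.812587
  f(2.120000) = 0.808234
  x_2 = 2.120000 - 0.808234×(2.120000 - 0.440000)/(0.808234 - (-0.812587))
       = 1.282256
Iteration 2:
  f(2.120000) = 0.808234
  f(1.282256) = 0.229248
  x_3 = 1.282256 - 0.229248×(1.282256 - 2.120000)/(0.229248 - 0.808234)
       = 0.950554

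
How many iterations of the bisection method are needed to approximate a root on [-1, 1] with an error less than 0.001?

We need (b-a)/2^n ≤ 0.001
(1 - (-1))/2^n ≤ 0.001
2/2^n ≤ 0.001
2^n ≥ 2000
n ≥ log₂(2000) = 10.97
n ≥ 11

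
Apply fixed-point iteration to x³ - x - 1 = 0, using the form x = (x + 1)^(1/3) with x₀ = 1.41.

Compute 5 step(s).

Equation: x³ - x - 1 = 0
Fixed-point form: x = (x + 1)^(1/3)
x₀ = 1.41

x_1 = g(1.410000) = 1.340723
x_2 = g(1.340723) = 1.327751
x_3 = g(1.327751) = 1.325294
x_4 = g(1.325294) = 1.324827
x_5 = g(1.324827) = 1.324739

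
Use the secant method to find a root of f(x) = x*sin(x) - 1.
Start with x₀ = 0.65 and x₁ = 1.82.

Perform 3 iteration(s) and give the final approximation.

f(x) = x*sin(x) - 1
x₀ = 0.65, x₁ = 1.82

Secant formula: x_{n+1} = x_n - f(x_n)(x_n - x_{n-1})/(f(x_n) - f(x_{n-1}))

Iteration 1:
  f(0.650000) = -0.606629
  f(1.820000) = 0.763779
  x_2 = 1.820000 - 0.763779×(1.820000 - 0.650000)/(0.763779 - (-0.606629))
       = 1.167916
Iteration 2:
  f(1.820000) = 0.763779
  f(1.167916) = 0.074407
  x_3 = 1.167916 - 0.074407×(1.167916 - 1.820000)/(0.074407 - 0.763779)
       = 1.097533
Iteration 3:
  f(1.167916) = 0.074407
  f(1.097533) = -0.023101
  x_4 = 1.097533 - (-0.023101)×(1.097533 - 1.167916)/(-0.023101 - 0.074407)
       = 1.114208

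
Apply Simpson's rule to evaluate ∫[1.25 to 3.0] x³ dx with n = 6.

f(x) = x³
a = 1.25, b = 3.0, n = 6
h = (b - a)/n = 0.291667

Simpson's rule: (h/3)[f(x₀) + 4f(x₁) + 2f(x₂) + ... + f(xₙ)]

x_0 = 1.2500, f(x_0) = 1.953125, coefficient = 1
x_1 = 1.5417, f(x_1) = 3.664135, coefficient = 4
x_2 = 1.8333, f(x_2) = 6.162037, coefficient = 2
x_3 = 2.1250, f(x_3) = 9.595703, coefficient = 4
x_4 = 2.4167, f(x_4) = 14.114005, coefficient = 2
x_5 = 2.7083, f(x_5) = 19.865813, coefficient = 4
x_6 = 3.0000, f(x_6) = 27.000000, coefficient = 1

I ≈ (0.291667/3) × 202.007812 = 19.639648
Exact value: 19.639648
Error: 0.000000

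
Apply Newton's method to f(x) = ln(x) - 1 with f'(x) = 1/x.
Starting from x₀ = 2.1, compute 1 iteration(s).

f(x) = ln(x) - 1
f'(x) = 1/x
x₀ = 2.1

Newton-Raphson formula: x_{n+1} = x_n - f(x_n)/f'(x_n)

Iteration 1:
  f(2.100000) = -0.258063
  f'(2.100000) = 0.476190
  x_1 = 2.100000 - (-0.258063)/0.476190 = 2.641932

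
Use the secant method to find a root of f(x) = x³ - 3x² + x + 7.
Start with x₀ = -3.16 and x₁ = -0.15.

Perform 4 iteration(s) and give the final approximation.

f(x) = x³ - 3x² + x + 7
x₀ = -3.16, x₁ = -0.15

Secant formula: x_{n+1} = x_n - f(x_n)(x_n - x_{n-1})/(f(x_n) - f(x_{n-1}))

Iteration 1:
  f(-3.160000) = -57.671296
  f(-0.150000) = 6.779125
  x_2 = -0.150000 - 6.779125×(-0.150000 - (-3.160000))/(6.779125 - (-57.671296))
       = -0.466603
Iteration 2:
  f(-0.150000) = 6.779125
  f(-0.466603) = 5.778656
  x_3 = -0.466603 - 5.778656×(-0.466603 - (-0.150000))/(5.778656 - 6.779125)
       = -2.295282
Iteration 3:
  f(-0.466603) = 5.778656
  f(-2.295282) = -23.192517
  x_4 = -2.295282 - (-23.192517)×(-2.295282 - (-0.466603))/(-23.192517 - 5.778656)
       = -0.831355
Iteration 4:
  f(-2.295282) = -23.192517
  f(-0.831355) = 3.520599
  x_5 = -0.831355 - 3.520599×(-0.831355 - (-2.295282))/(3.520599 - (-23.192517))
       = -1.024290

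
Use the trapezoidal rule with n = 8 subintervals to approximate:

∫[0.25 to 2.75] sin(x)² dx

f(x) = sin(x)²
a = 0.25, b = 2.75, n = 8
h = (b - a)/n = 0.312500

Trapezoidal rule: (h/2)[f(x₀) + 2f(x₁) + 2f(x₂) + ... + f(xₙ)]

x_0 = 0.2500, f(x_0) = 0.061209, coefficient = 1
x_1 = 0.5625, f(x_1) = 0.284412, coefficient = 2
x_2 = 0.8750, f(x_2) = 0.589123, coefficient = 2
x_3 = 1.1875, f(x_3) = 0.860139, coefficient = 2
x_4 = 1.5000, f(x_4) = 0.994996, coefficient = 2
x_5 = 1.8125, f(x_5) = 0.942708, coefficient = 2
x_6 = 2.1250, f(x_6) = 0.723044, coefficient = 2
x_7 = 2.4375, f(x_7) = 0.419052, coefficient = 2
x_8 = 2.7500, f(x_8) = 0.145665, coefficient = 1

I ≈ (0.312500/2) × 9.833823 = 1.536535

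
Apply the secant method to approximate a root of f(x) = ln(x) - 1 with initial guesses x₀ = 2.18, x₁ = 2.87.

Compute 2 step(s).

f(x) = ln(x) - 1
x₀ = 2.18, x₁ = 2.87

Secant formula: x_{n+1} = x_n - f(x_n)(x_n - x_{n-1})/(f(x_n) - f(x_{n-1}))

Iteration 1:
  f(2.180000) = -0.220675
  f(2.870000) = 0.054312
  x_2 = 2.870000 - 0.054312×(2.870000 - 2.180000)/(0.054312 - (-0.220675))
       = 2.733720
Iteration 2:
  f(2.870000) = 0.054312
  f(2.733720) = 0.005663
  x_3 = 2.733720 - 0.005663×(2.733720 - 2.870000)/(0.005663 - 0.054312)
       = 2.717855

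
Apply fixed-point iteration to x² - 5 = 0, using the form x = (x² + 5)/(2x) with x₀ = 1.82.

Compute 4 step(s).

Equation: x² - 5 = 0
Fixed-point form: x = (x² + 5)/(2x)
x₀ = 1.82

x_1 = g(1.820000) = 2.283626
x_2 = g(2.283626) = 2.236563
x_3 = g(2.236563) = 2.236068
x_4 = g(2.236068) = 2.236068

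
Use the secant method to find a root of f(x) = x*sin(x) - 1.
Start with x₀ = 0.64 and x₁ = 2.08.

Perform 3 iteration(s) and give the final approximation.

f(x) = x*sin(x) - 1
x₀ = 0.64, x₁ = 2.08

Secant formula: x_{n+1} = x_n - f(x_n)(x_n - x_{n-1})/(f(x_n) - f(x_{n-1}))

Iteration 1:
  f(0.640000) = -0.617795
  f(2.080000) = 0.816117
  x_2 = 2.080000 - 0.816117×(2.080000 - 0.640000)/(0.816117 - (-0.617795))
       = 1.260418
Iteration 2:
  f(2.080000) = 0.816117
  f(1.260418) = 0.200193
  x_3 = 1.260418 - 0.200193×(1.260418 - 2.080000)/(0.200193 - 0.816117)
       = 0.994030
Iteration 3:
  f(1.260418) = 0.200193
  f(0.994030) = -0.166773
  x_4 = 0.994030 - (-0.166773)×(0.994030 - 1.260418)/(-0.166773 - 0.200193)
       = 1.115094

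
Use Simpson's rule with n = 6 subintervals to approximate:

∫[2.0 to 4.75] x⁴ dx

f(x) = x⁴
a = 2.0, b = 4.75, n = 6
h = (b - a)/n = 0.458333

Simpson's rule: (h/3)[f(x₀) + 4f(x₁) + 2f(x₂) + ... + f(xₙ)]

x_0 = 2.0000, f(x_0) = 16.000000, coefficient = 1
x_1 = 2.4583, f(x_1) = 36.522717, coefficient = 4
x_2 = 2.9167, f(x_2) = 72.368104, coefficient = 2
x_3 = 3.3750, f(x_3) = 129.746338, coefficient = 4
x_4 = 3.8333, f(x_4) = 215.926698, coefficient = 2
x_5 = 4.2917, f(x_5) = 339.237561, coefficient = 4
x_6 = 4.7500, f(x_6) = 509.066406, coefficient = 1

I ≈ (0.458333/3) × 3123.682473 = 477.229267
Exact value: 477.213086
Error: 0.016181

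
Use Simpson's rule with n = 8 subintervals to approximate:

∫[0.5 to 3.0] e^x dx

f(x) = e^x
a = 0.5, b = 3.0, n = 8
h = (b - a)/n = 0.312500

Simpson's rule: (h/3)[f(x₀) + 4f(x₁) + 2f(x₂) + ... + f(xₙ)]

x_0 = 0.5000, f(x_0) = 1.648721, coefficient = 1
x_1 = 0.8125, f(x_1) = 2.253535, coefficient = 4
x_2 = 1.1250, f(x_2) = 3.080217, coefficient = 2
x_3 = 1.4375, f(x_3) = 4.210157, coefficient = 4
x_4 = 1.7500, f(x_4) = 5.754603, coefficient = 2
x_5 = 2.0625, f(x_5) = 7.865609, coefficient = 4
x_6 = 2.3750, f(x_6) = 10.751013, coefficient = 2
x_7 = 2.6875, f(x_7) = 14.694893, coefficient = 4
x_8 = 3.0000, f(x_8) = 20.085537, coefficient = 1

I ≈ (0.312500/3) × 177.002700 = 18.437781
Exact value: 18.436816
Error: 0.000966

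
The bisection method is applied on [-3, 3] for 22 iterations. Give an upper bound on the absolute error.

Bisection error bound: |error| ≤ (b-a)/2^n
|error| ≤ (3 - (-3))/2^22 = 6/2^22
|error| ≤ 0.0000014305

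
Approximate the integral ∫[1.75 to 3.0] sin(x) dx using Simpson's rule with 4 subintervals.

f(x) = sin(x)
a = 1.75, b = 3.0, n = 4
h = (b - a)/n = 0.312500

Simpson's rule: (h/3)[f(x₀) + 4f(x₁) + 2f(x₂) + ... + f(xₙ)]

x_0 = 1.7500, f(x_0) = 0.983986, coefficient = 1
x_1 = 2.0625, f(x_1) = 0.881530, coefficient = 4
x_2 = 2.3750, f(x_2) = 0.693685, coefficient = 2
x_3 = 2.6875, f(x_3) = 0.438647, coefficient = 4
x_4 = 3.0000, f(x_4) = 0.141120, coefficient = 1

I ≈ (0.312500/3) × 7.793184 = 0.811790
Exact value: 0.811746
Error: 0.000044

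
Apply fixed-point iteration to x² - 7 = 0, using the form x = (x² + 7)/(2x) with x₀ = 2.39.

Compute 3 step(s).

Equation: x² - 7 = 0
Fixed-point form: x = (x² + 7)/(2x)
x₀ = 2.39

x_1 = g(2.390000) = 2.659435
x_2 = g(2.659435) = 2.645787
x_3 = g(2.645787) = 2.645751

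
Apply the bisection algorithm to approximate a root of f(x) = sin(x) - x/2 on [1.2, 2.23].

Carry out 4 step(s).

f(x) = sin(x) - x/2
Initial interval: [1.2, 2.23]

Iteration 1:
  c_1 = (1.200000 + 2.230000)/2 = 1.715000
  f(c_1) = f(1.715000) = 0.132121
  f(a) × f(c) ≥ 0, new interval: [1.715000, 2.230000]
Iteration 2:
  c_2 = (1.715000 + 2.230000)/2 = 1.972500
  f(c_2) = f(1.972500) = -0.065854
  f(a) × f(c) < 0, new interval: [1.715000, 1.972500]
Iteration 3:
  c_3 = (1.715000 + 1.972500)/2 = 1.843750
  f(c_3) = f(1.843750) = 0.041104
  f(a) × f(c) ≥ 0, new interval: [1.843750, 1.972500]
Iteration 4:
  c_4 = (1.843750 + 1.972500)/2 = 1.908125
  f(c_4) = f(1.908125) = -0.010420
  f(a) × f(c) < 0, new interval: [1.843750, 1.908125]

After 4 iteration(s), the approximation is c_4 = 1.908125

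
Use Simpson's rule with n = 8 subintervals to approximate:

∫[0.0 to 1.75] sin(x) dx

f(x) = sin(x)
a = 0.0, b = 1.75, n = 8
h = (b - a)/n = 0.218750

Simpson's rule: (h/3)[f(x₀) + 4f(x₁) + 2f(x₂) + ... + f(xₙ)]

x_0 = 0.0000, f(x_0) = 0.000000, coefficient = 1
x_1 = 0.2188, f(x_1) = 0.217010, coefficient = 4
x_2 = 0.4375, f(x_2) = 0.423676, coefficient = 2
x_3 = 0.6562, f(x_3) = 0.610150, coefficient = 4
x_4 = 0.8750, f(x_4) = 0.767544, coefficient = 2
x_5 = 1.0938, f(x_5) = 0.888355, coefficient = 4
x_6 = 1.3125, f(x_6) = 0.966827, coefficient = 2
x_7 = 1.5312, f(x_7) = 0.999218, coefficient = 4
x_8 = 1.7500, f(x_8) = 0.983986, coefficient = 1

I ≈ (0.218750/3) × 16.159010 = 1.178261
Exact value: 1.178246
Error: 0.000015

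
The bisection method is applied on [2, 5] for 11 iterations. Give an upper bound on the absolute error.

Bisection error bound: |error| ≤ (b-a)/2^n
|error| ≤ (5 - 2)/2^11 = 3/2^11
|error| ≤ 0.0014648438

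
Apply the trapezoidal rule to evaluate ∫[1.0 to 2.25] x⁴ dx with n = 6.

f(x) = x⁴
a = 1.0, b = 2.25, n = 6
h = (b - a)/n = 0.208333

Trapezoidal rule: (h/2)[f(x₀) + 2f(x₁) + 2f(x₂) + ... + f(xₙ)]

x_0 = 1.0000, f(x_0) = 1.000000, coefficient = 1
x_1 = 1.2083, f(x_1) = 2.131803, coefficient = 2
x_2 = 1.4167, f(x_2) = 4.027826, coefficient = 2
x_3 = 1.6250, f(x_3) = 6.972900, coefficient = 2
x_4 = 1.8333, f(x_4) = 11.297068, coefficient = 2
x_5 = 2.0417, f(x_5) = 17.375582, coefficient = 2
x_6 = 2.2500, f(x_6) = 25.628906, coefficient = 1

I ≈ (0.208333/2) × 110.239264 = 11.483257
Exact value: 11.333008
Error: 0.150249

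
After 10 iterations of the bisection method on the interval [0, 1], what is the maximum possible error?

Bisection error bound: |error| ≤ (b-a)/2^n
|error| ≤ (1 - 0)/2^10 = 1/2^10
|error| ≤ 0.0009765625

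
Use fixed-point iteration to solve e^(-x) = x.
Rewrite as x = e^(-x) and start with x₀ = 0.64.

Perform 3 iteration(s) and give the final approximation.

Equation: e^(-x) = x
Fixed-point form: x = e^(-x)
x₀ = 0.64

x_1 = g(0.640000) = 0.527292
x_2 = g(0.527292) = 0.590201
x_3 = g(0.590201) = 0.554216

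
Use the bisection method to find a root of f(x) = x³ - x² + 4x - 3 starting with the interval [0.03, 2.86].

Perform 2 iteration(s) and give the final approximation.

f(x) = x³ - x² + 4x - 3
Initial interval: [0.03, 2.86]

Iteration 1:
  c_1 = (0.030000 + 2.860000)/2 = 1.445000
  f(c_1) = f(1.445000) = 3.709171
  f(a) × f(c) < 0, new interval: [0.030000, 1.445000]
Iteration 2:
  c_2 = (0.030000 + 1.445000)/2 = 0.737500
  f(c_2) = f(0.737500) = -0.192775
  f(a) × f(c) ≥ 0, new interval: [0.737500, 1.445000]

After 2 iteration(s), the approximation is c_2 = 0.737500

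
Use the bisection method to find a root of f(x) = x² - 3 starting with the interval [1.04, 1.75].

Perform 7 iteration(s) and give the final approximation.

f(x) = x² - 3
Initial interval: [1.04, 1.75]

Iteration 1:
  c_1 = (1.040000 + 1.750000)/2 = 1.395000
  f(c_1) = f(1.395000) = -1.053975
  f(a) × f(c) ≥ 0, new interval: [1.395000, 1.750000]
Iteration 2:
  c_2 = (1.395000 + 1.750000)/2 = 1.572500
  f(c_2) = f(1.572500) = -0.527244
  f(a) × f(c) ≥ 0, new interval: [1.572500, 1.750000]
Iteration 3:
  c_3 = (1.572500 + 1.750000)/2 = 1.661250
  f(c_3) = f(1.661250) = -0.240248
  f(a) × f(c) ≥ 0, new interval: [1.661250, 1.750000]
Iteration 4:
  c_4 = (1.661250 + 1.750000)/2 = 1.705625
  f(c_4) = f(1.705625) = -0.090843
  f(a) × f(c) ≥ 0, new interval: [1.705625, 1.750000]
Iteration 5:
  c_5 = (1.705625 + 1.750000)/2 = 1.727812
  f(c_5) = f(1.727812) = -0.014664
  f(a) × f(c) ≥ 0, new interval: [1.727812, 1.750000]
Iteration 6:
  c_6 = (1.727812 + 1.750000)/2 = 1.738906
  f(c_6) = f(1.738906) = 0.023795
  f(a) × f(c) < 0, new interval: [1.727812, 1.738906]
Iteration 7:
  c_7 = (1.727812 + 1.738906)/2 = 1.733359
  f(c_7) = f(1.733359) = 0.004535
  f(a) × f(c) < 0, new interval: [1.727812, 1.733359]

After 7 iteration(s), the approximation is c_7 = 1.733359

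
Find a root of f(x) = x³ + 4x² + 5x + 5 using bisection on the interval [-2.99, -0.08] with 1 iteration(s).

f(x) = x³ + 4x² + 5x + 5
Initial interval: [-2.99, -0.08]

Iteration 1:
  c_1 = (-2.990000 + (-0.080000))/2 = -1.535000
  f(c_1) = f(-1.535000) = 3.133095
  f(a) × f(c) < 0, new interval: [-2.990000, -1.535000]

After 1 iteration(s), the approximation is c_1 = -1.535000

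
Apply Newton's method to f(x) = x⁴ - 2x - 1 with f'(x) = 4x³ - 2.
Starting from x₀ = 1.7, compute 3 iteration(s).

f(x) = x⁴ - 2x - 1
f'(x) = 4x³ - 2
x₀ = 1.7

Newton-Raphson formula: x_{n+1} = x_n - f(x_n)/f'(x_n)

Iteration 1:
  f(1.700000) = 3.952100
  f'(1.700000) = 17.652000
  x_1 = 1.700000 - 3.952100/17.652000 = 1.476110
Iteration 2:
  f(1.476110) = 0.795392
  f'(1.476110) = 10.865198
  x_2 = 1.476110 - 0.795392/10.865198 = 1.402905
Iteration 3:
  f(1.402905) = 0.067773
  f'(1.402905) = 9.044464
  x_3 = 1.402905 - 0.067773/9.044464 = 1.395412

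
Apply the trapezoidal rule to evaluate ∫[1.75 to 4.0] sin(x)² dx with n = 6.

f(x) = sin(x)²
a = 1.75, b = 4.0, n = 6
h = (b - a)/n = 0.375000

Trapezoidal rule: (h/2)[f(x₀) + 2f(x₁) + 2f(x₂) + ... + f(xₙ)]

x_0 = 1.7500, f(x_0) = 0.968228, coefficient = 1
x_1 = 2.1250, f(x_1) = 0.723044, coefficient = 2
x_2 = 2.5000, f(x_2) = 0.358169, coefficient = 2
x_3 = 2.8750, f(x_3) = 0.069404, coefficient = 2
x_4 = 3.2500, f(x_4) = 0.011706, coefficient = 2
x_5 = 3.6250, f(x_5) = 0.216038, coefficient = 2
x_6 = 4.0000, f(x_6) = 0.572750, coefficient = 1

I ≈ (0.375000/2) × 4.297699 = 0.805819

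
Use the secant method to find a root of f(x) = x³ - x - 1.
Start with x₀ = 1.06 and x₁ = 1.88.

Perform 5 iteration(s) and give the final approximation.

f(x) = x³ - x - 1
x₀ = 1.06, x₁ = 1.88

Secant formula: x_{n+1} = x_n - f(x_n)(x_n - x_{n-1})/(f(x_n) - f(x_{n-1}))

Iteration 1:
  f(1.060000) = -0.868984
  f(1.880000) = 3.764672
  x_2 = 1.880000 - 3.764672×(1.880000 - 1.060000)/(3.764672 - (-0.868984))
       = 1.213781
Iteration 2:
  f(1.880000) = 3.764672
  f(1.213781) = -0.425562
  x_3 = 1.213781 - (-0.425562)×(1.213781 - 1.880000)/(-0.425562 - 3.764672)
       = 1.281442
Iteration 3:
  f(1.213781) = -0.425562
  f(1.281442) = -0.177194
  x_4 = 1.281442 - (-0.177194)×(1.281442 - 1.213781)/(-0.177194 - (-0.425562))
       = 1.329714
Iteration 4:
  f(1.281442) = -0.177194
  f(1.329714) = 0.021406
  x_5 = 1.329714 - 0.021406×(1.329714 - 1.281442)/(0.021406 - (-0.177194))
       = 1.324511
Iteration 5:
  f(1.329714) = 0.021406
  f(1.324511) = -0.000882
  x_6 = 1.324511 - (-0.000882)×(1.324511 - 1.329714)/(-0.000882 - 0.021406)
       = 1.324717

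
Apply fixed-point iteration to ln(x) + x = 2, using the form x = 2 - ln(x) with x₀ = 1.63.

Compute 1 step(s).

Equation: ln(x) + x = 2
Fixed-point form: x = 2 - ln(x)
x₀ = 1.63

x_1 = g(1.630000) = 1.511420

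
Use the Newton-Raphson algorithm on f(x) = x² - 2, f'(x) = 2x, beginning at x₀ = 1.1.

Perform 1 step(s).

f(x) = x² - 2
f'(x) = 2x
x₀ = 1.1

Newton-Raphson formula: x_{n+1} = x_n - f(x_n)/f'(x_n)

Iteration 1:
  f(1.100000) = -0.790000
  f'(1.100000) = 2.200000
  x_1 = 1.100000 - (-0.790000)/2.200000 = 1.459091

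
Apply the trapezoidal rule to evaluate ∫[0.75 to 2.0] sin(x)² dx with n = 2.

f(x) = sin(x)²
a = 0.75, b = 2.0, n = 2
h = (b - a)/n = 0.625000

Trapezoidal rule: (h/2)[f(x₀) + 2f(x₁) + 2f(x₂) + ... + f(xₙ)]

x_0 = 0.7500, f(x_0) = 0.464631, coefficient = 1
x_1 = 1.3750, f(x_1) = 0.962151, coefficient = 2
x_2 = 2.0000, f(x_2) = 0.826822, coefficient = 1

I ≈ (0.625000/2) × 3.215756 = 1.004924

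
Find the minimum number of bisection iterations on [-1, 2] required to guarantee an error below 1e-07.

We need (b-a)/2^n ≤ 1e-07
(2 - (-1))/2^n ≤ 1e-07
3/2^n ≤ 1e-07
2^n ≥ 30000000
n ≥ log₂(30000000) = 24.84
n ≥ 25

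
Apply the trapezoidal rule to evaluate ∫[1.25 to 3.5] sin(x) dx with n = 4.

f(x) = sin(x)
a = 1.25, b = 3.5, n = 4
h = (b - a)/n = 0.562500

Trapezoidal rule: (h/2)[f(x₀) + 2f(x₁) + 2f(x₂) + ... + f(xₙ)]

x_0 = 1.2500, f(x_0) = 0.948985, coefficient = 1
x_1 = 1.8125, f(x_1) = 0.970932, coefficient = 2
x_2 = 2.3750, f(x_2) = 0.693685, coefficient = 2
x_3 = 2.9375, f(x_3) = 0.202679, coefficient = 2
x_4 = 3.5000, f(x_4) = -0.350783, coefficient = 1

I ≈ (0.562500/2) × 4.332792 = 1.218598
Exact value: 1.251779
Error: 0.033181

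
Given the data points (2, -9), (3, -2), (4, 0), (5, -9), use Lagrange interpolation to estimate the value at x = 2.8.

Lagrange interpolation formula:
P(x) = Σ yᵢ × Lᵢ(x)
where Lᵢ(x) = Π_{j≠i} (x - xⱼ)/(xᵢ - xⱼ)

L_0(2.8) = (2.8 - 3)/(2 - 3) × (2.8 - 4)/(2 - 4) × (2.8 - 5)/(2 - 5) = 0.088000
L_1(2.8) = (2.8 - 2)/(3 - 2) × (2.8 - 4)/(3 - 4) × (2.8 - 5)/(3 - 5) = 1.056000
L_2(2.8) = (2.8 - 2)/(4 - 2) × (2.8 - 3)/(4 - 3) × (2.8 - 5)/(4 - 5) = -0.176000
L_3(2.8) = (2.8 - 2)/(5 - 2) × (2.8 - 3)/(5 - 3) × (2.8 - 4)/(5 - 4) = 0.032000

P(2.8) = (-9)×L_0(2.8) + (-2)×L_1(2.8) + 0×L_2(2.8) + (-9)×L_3(2.8)
P(2.8) = -3.192000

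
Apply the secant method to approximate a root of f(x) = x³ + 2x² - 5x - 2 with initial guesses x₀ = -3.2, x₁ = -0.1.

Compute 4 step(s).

f(x) = x³ + 2x² - 5x - 2
x₀ = -3.2, x₁ = -0.1

Secant formula: x_{n+1} = x_n - f(x_n)(x_n - x_{n-1})/(f(x_n) - f(x_{n-1}))

Iteration 1:
  f(-3.200000) = 1.712000
  f(-0.100000) = -1.481000
  x_2 = -0.100000 - (-1.481000)×(-0.100000 - (-3.200000))/(-1.481000 - 1.712000)
       = -1.537864
Iteration 2:
  f(-0.100000) = -1.481000
  f(-1.537864) = 6.782284
  x_3 = -1.537864 - 6.782284×(-1.537864 - (-0.100000))/(6.782284 - (-1.481000))
       = -0.357703
Iteration 3:
  f(-1.537864) = 6.782284
  f(-0.357703) = -0.001348
  x_4 = -0.357703 - (-0.001348)×(-0.357703 - (-1.537864))/(-0.001348 - 6.782284)
       = -0.357938
Iteration 4:
  f(-0.357703) = -0.001348
  f(-0.357938) = 0.000070
  x_5 = -0.357938 - 0.000070×(-0.357938 - (-0.357703))/(0.000070 - (-0.001348))
       = -0.357926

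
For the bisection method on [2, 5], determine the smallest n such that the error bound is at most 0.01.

We need (b-a)/2^n ≤ 0.01
(5 - 2)/2^n ≤ 0.01
3/2^n ≤ 0.01
2^n ≥ 300
n ≥ log₂(300) = 8.23
n ≥ 9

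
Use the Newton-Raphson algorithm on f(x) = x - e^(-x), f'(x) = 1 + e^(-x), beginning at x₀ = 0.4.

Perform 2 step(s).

f(x) = x - e^(-x)
f'(x) = 1 + e^(-x)
x₀ = 0.4

Newton-Raphson formula: x_{n+1} = x_n - f(x_n)/f'(x_n)

Iteration 1:
  f(0.400000) = -0.270320
  f'(0.400000) = 1.670320
  x_1 = 0.400000 - (-0.270320)/1.670320 = 0.561837
Iteration 2:
  f(0.561837) = -0.008323
  f'(0.561837) = 1.570161
  x_2 = 0.561837 - (-0.008323)/1.570161 = 0.567138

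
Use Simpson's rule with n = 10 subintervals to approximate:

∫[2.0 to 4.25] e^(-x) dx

f(x) = e^(-x)
a = 2.0, b = 4.25, n = 10
h = (b - a)/n = 0.225000

Simpson's rule: (h/3)[f(x₀) + 4f(x₁) + 2f(x₂) + ... + f(xₙ)]

x_0 = 2.0000, f(x_0) = 0.135335, coefficient = 1
x_1 = 2.2250, f(x_1) = 0.108067, coefficient = 4
x_2 = 2.4500, f(x_2) = 0.086294, coefficient = 2
x_3 = 2.6750, f(x_3) = 0.068907, coefficient = 4
x_4 = 2.9000, f(x_4) = 0.055023, coefficient = 2
x_5 = 3.1250, f(x_5) = 0.043937, coefficient = 4
x_6 = 3.3500, f(x_6) = 0.035084, coefficient = 2
x_7 = 3.5750, f(x_7) = 0.028015, coefficient = 4
x_8 = 3.8000, f(x_8) = 0.022371, coefficient = 2
x_9 = 4.0250, f(x_9) = 0.017863, coefficient = 4
x_10 = 4.2500, f(x_10) = 0.014264, coefficient = 1

I ≈ (0.225000/3) × 1.614304 = 0.121073
Exact value: 0.121071
Error: 0.000002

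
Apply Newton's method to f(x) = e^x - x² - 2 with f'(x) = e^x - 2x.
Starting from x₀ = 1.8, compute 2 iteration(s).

f(x) = e^x - x² - 2
f'(x) = e^x - 2x
x₀ = 1.8

Newton-Raphson formula: x_{n+1} = x_n - f(x_n)/f'(x_n)

Iteration 1:
  f(1.800000) = 0.809647
  f'(1.800000) = 2.449647
  x_1 = 1.800000 - 0.809647/2.449647 = 1.469484
Iteration 2:
  f(1.469484) = 0.187608
  f'(1.469484) = 1.408024
  x_2 = 1.469484 - 0.187608/1.408024 = 1.336242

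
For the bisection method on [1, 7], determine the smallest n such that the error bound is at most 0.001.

We need (b-a)/2^n ≤ 0.001
(7 - 1)/2^n ≤ 0.001
6/2^n ≤ 0.001
2^n ≥ 6000
n ≥ log₂(6000) = 12.55
n ≥ 13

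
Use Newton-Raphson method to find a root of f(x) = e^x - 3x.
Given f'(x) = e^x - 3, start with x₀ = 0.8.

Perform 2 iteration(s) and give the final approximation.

f(x) = e^x - 3x
f'(x) = e^x - 3
x₀ = 0.8

Newton-Raphson formula: x_{n+1} = x_n - f(x_n)/f'(x_n)

Iteration 1:
  f(0.800000) = -0.174459
  f'(0.800000) = -0.774459
  x_1 = 0.800000 - (-0.174459)/(-0.774459) = 0.574734
Iteration 2:
  f(0.574734) = 0.052456
  f'(0.574734) = -1.223342
  x_2 = 0.574734 - 0.052456/(-1.223342) = 0.617613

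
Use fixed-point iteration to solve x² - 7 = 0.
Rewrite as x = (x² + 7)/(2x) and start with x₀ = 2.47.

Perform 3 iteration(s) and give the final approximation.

Equation: x² - 7 = 0
Fixed-point form: x = (x² + 7)/(2x)
x₀ = 2.47

x_1 = g(2.470000) = 2.652004
x_2 = g(2.652004) = 2.645759
x_3 = g(2.645759) = 2.645751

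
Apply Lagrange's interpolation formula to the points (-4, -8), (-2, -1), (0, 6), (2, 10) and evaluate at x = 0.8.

Lagrange interpolation formula:
P(x) = Σ yᵢ × Lᵢ(x)
where Lᵢ(x) = Π_{j≠i} (x - xⱼ)/(xᵢ - xⱼ)

L_0(0.8) = (0.8 - (-2))/(-4 - (-2)) × (0.8 - 0)/(-4 - 0) × (0.8 - 2)/(-4 - 2) = 0.056000
L_1(0.8) = (0.8 - (-4))/(-2 - (-4)) × (0.8 - 0)/(-2 - 0) × (0.8 - 2)/(-2 - 2) = -0.288000
L_2(0.8) = (0.8 - (-4))/(0 - (-4)) × (0.8 - (-2))/(0 - (-2)) × (0.8 - 2)/(0 - 2) = 1.008000
L_3(0.8) = (0.8 - (-4))/(2 - (-4)) × (0.8 - (-2))/(2 - (-2)) × (0.8 - 0)/(2 - 0) = 0.224000

P(0.8) = (-8)×L_0(0.8) + (-1)×L_1(0.8) + 6×L_2(0.8) + 10×L_3(0.8)
P(0.8) = 8.128000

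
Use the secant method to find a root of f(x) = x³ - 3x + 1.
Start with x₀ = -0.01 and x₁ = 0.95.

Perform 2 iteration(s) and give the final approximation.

f(x) = x³ - 3x + 1
x₀ = -0.01, x₁ = 0.95

Secant formula: x_{n+1} = x_n - f(x_n)(x_n - x_{n-1})/(f(x_n) - f(x_{n-1}))

Iteration 1:
  f(-0.010000) = 1.029999
  f(0.950000) = -0.992625
  x_2 = 0.950000 - (-0.992625)×(0.950000 - (-0.010000))/(-0.992625 - 1.029999)
       = 0.478869
Iteration 2:
  f(0.950000) = -0.992625
  f(0.478869) = -0.326796
  x_3 = 0.478869 - (-0.326796)×(0.478869 - 0.950000)/(-0.326796 - (-0.992625))
       = 0.247634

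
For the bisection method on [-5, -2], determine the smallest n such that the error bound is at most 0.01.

We need (b-a)/2^n ≤ 0.01
(-2 - (-5))/2^n ≤ 0.01
3/2^n ≤ 0.01
2^n ≥ 300
n ≥ log₂(300) = 8.23
n ≥ 9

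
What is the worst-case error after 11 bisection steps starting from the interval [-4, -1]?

Bisection error bound: |error| ≤ (b-a)/2^n
|error| ≤ (-1 - (-4))/2^11 = 3/2^11
|error| ≤ 0.0014648438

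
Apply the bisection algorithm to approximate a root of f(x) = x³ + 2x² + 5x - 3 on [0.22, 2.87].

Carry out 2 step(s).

f(x) = x³ + 2x² + 5x - 3
Initial interval: [0.22, 2.87]

Iteration 1:
  c_1 = (0.220000 + 2.870000)/2 = 1.545000
  f(c_1) = f(1.545000) = 13.187004
  f(a) × f(c) < 0, new interval: [0.220000, 1.545000]
Iteration 2:
  c_2 = (0.220000 + 1.545000)/2 = 0.882500
  f(c_2) = f(0.882500) = 3.657409
  f(a) × f(c) < 0, new interval: [0.220000, 0.882500]

After 2 iteration(s), the approximation is c_2 = 0.882500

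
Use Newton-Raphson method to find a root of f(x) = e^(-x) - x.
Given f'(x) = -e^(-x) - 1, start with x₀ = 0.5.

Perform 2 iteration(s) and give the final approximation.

f(x) = e^(-x) - x
f'(x) = -e^(-x) - 1
x₀ = 0.5

Newton-Raphson formula: x_{n+1} = x_n - f(x_n)/f'(x_n)

Iteration 1:
  f(0.500000) = 0.106531
  f'(0.500000) = -1.606531
  x_1 = 0.500000 - 0.106531/(-1.606531) = 0.566311
Iteration 2:
  f(0.566311) = 0.001305
  f'(0.566311) = -1.567616
  x_2 = 0.566311 - 0.001305/(-1.567616) = 0.567143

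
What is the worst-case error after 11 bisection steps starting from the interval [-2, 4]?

Bisection error bound: |error| ≤ (b-a)/2^n
|error| ≤ (4 - (-2))/2^11 = 6/2^11
|error| ≤ 0.0029296875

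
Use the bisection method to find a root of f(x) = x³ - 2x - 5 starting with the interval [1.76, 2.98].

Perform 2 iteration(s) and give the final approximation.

f(x) = x³ - 2x - 5
Initial interval: [1.76, 2.98]

Iteration 1:
  c_1 = (1.760000 + 2.980000)/2 = 2.370000
  f(c_1) = f(2.370000) = 3.572053
  f(a) × f(c) < 0, new interval: [1.760000, 2.370000]
Iteration 2:
  c_2 = (1.760000 + 2.370000)/2 = 2.065000
  f(c_2) = f(2.065000) = -0.324375
  f(a) × f(c) ≥ 0, new interval: [2.065000, 2.370000]

After 2 iteration(s), the approximation is c_2 = 2.065000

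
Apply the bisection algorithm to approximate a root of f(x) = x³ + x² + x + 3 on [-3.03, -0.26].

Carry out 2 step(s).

f(x) = x³ + x² + x + 3
Initial interval: [-3.03, -0.26]

Iteration 1:
  c_1 = (-3.030000 + (-0.260000))/2 = -1.645000
  f(c_1) = f(-1.645000) = -0.390386
  f(a) × f(c) ≥ 0, new interval: [-1.645000, -0.260000]
Iteration 2:
  c_2 = (-1.645000 + (-0.260000))/2 = -0.952500
  f(c_2) = f(-0.952500) = 2.090595
  f(a) × f(c) < 0, new interval: [-1.645000, -0.952500]

After 2 iteration(s), the approximation is c_2 = -0.952500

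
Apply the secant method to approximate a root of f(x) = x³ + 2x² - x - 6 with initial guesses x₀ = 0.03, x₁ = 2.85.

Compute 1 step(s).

f(x) = x³ + 2x² - x - 6
x₀ = 0.03, x₁ = 2.85

Secant formula: x_{n+1} = x_n - f(x_n)(x_n - x_{n-1})/(f(x_n) - f(x_{n-1}))

Iteration 1:
  f(0.030000) = -6.028173
  f(2.850000) = 30.544125
  x_2 = 2.850000 - 30.544125×(2.850000 - 0.030000)/(30.544125 - (-6.028173))
       = 0.494818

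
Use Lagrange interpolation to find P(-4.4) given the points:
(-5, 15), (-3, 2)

Lagrange interpolation formula:
P(x) = Σ yᵢ × Lᵢ(x)
where Lᵢ(x) = Π_{j≠i} (x - xⱼ)/(xᵢ - xⱼ)

L_0(-4.4) = (-4.4 - (-3))/(-5 - (-3)) = 0.700000
L_1(-4.4) = (-4.4 - (-5))/(-3 - (-5)) = 0.300000

P(-4.4) = 15×L_0(-4.4) + 2×L_1(-4.4)
P(-4.4) = 11.100000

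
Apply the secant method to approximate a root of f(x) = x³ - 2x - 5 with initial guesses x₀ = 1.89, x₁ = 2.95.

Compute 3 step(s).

f(x) = x³ - 2x - 5
x₀ = 1.89, x₁ = 2.95

Secant formula: x_{n+1} = x_n - f(x_n)(x_n - x_{n-1})/(f(x_n) - f(x_{n-1}))

Iteration 1:
  f(1.890000) = -2.028731
  f(2.950000) = 14.772375
  x_2 = 2.950000 - 14.772375×(2.950000 - 1.890000)/(14.772375 - (-2.028731))
       = 2.017995
Iteration 2:
  f(2.950000) = 14.772375
  f(2.017995) = -0.818103
  x_3 = 2.017995 - (-0.818103)×(2.017995 - 2.950000)/(-0.818103 - 14.772375)
       = 2.066901
Iteration 3:
  f(2.017995) = -0.818103
  f(2.066901) = -0.303832
  x_4 = 2.066901 - (-0.303832)×(2.066901 - 2.017995)/(-0.303832 - (-0.818103))
       = 2.095795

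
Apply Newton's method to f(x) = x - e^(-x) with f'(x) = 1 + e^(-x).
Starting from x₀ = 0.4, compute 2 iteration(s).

f(x) = x - e^(-x)
f'(x) = 1 + e^(-x)
x₀ = 0.4

Newton-Raphson formula: x_{n+1} = x_n - f(x_n)/f'(x_n)

Iteration 1:
  f(0.400000) = -0.270320
  f'(0.400000) = 1.670320
  x_1 = 0.400000 - (-0.270320)/1.670320 = 0.561837
Iteration 2:
  f(0.561837) = -0.008323
  f'(0.561837) = 1.570161
  x_2 = 0.561837 - (-0.008323)/1.570161 = 0.567138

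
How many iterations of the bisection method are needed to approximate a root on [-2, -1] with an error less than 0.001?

We need (b-a)/2^n ≤ 0.001
(-1 - (-2))/2^n ≤ 0.001
1/2^n ≤ 0.001
2^n ≥ 1000
n ≥ log₂(1000) = 9.97
n ≥ 10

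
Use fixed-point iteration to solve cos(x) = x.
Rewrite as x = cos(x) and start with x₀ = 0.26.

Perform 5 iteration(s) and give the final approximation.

Equation: cos(x) = x
Fixed-point form: x = cos(x)
x₀ = 0.26

x_1 = g(0.260000) = 0.966390
x_2 = g(0.966390) = 0.568274
x_3 = g(0.568274) = 0.842831
x_4 = g(0.842831) = 0.665352
x_5 = g(0.665352) = 0.786700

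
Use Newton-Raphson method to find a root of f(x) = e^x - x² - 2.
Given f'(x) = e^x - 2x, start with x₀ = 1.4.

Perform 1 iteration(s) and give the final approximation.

f(x) = e^x - x² - 2
f'(x) = e^x - 2x
x₀ = 1.4

Newton-Raphson formula: x_{n+1} = x_n - f(x_n)/f'(x_n)

Iteration 1:
  f(1.400000) = 0.095200
  f'(1.400000) = 1.255200
  x_1 = 1.400000 - 0.095200/1.255200 = 1.324156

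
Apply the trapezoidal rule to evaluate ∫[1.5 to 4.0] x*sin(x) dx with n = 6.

f(x) = x*sin(x)
a = 1.5, b = 4.0, n = 6
h = (b - a)/n = 0.416667

Trapezoidal rule: (h/2)[f(x₀) + 2f(x₁) + 2f(x₂) + ... + f(xₙ)]

x_0 = 1.5000, f(x_0) = 1.496242, coefficient = 1
x_1 = 1.9167, f(x_1) = 1.803163, coefficient = 2
x_2 = 2.3333, f(x_2) = 1.687200, coefficient = 2
x_3 = 2.7500, f(x_3) = 1.049568, coefficient = 2
x_4 = 3.1667, f(x_4) = -0.079393, coefficient = 2
x_5 = 3.5833, f(x_5) = -1.531924, coefficient = 2
x_6 = 4.0000, f(x_6) = -3.027210, coefficient = 1

I ≈ (0.416667/2) × 4.326261 = 0.901304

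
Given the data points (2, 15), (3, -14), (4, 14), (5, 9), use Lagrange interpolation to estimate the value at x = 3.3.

Lagrange interpolation formula:
P(x) = Σ yᵢ × Lᵢ(x)
where Lᵢ(x) = Π_{j≠i} (x - xⱼ)/(xᵢ - xⱼ)

L_0(3.3) = (3.3 - 3)/(2 - 3) × (3.3 - 4)/(2 - 4) × (3.3 - 5)/(2 - 5) = -0.059500
L_1(3.3) = (3.3 - 2)/(3 - 2) × (3.3 - 4)/(3 - 4) × (3.3 - 5)/(3 - 5) = 0.773500
L_2(3.3) = (3.3 - 2)/(4 - 2) × (3.3 - 3)/(4 - 3) × (3.3 - 5)/(4 - 5) = 0.331500
L_3(3.3) = (3.3 - 2)/(5 - 2) × (3.3 - 3)/(5 - 3) × (3.3 - 4)/(5 - 4) = -0.045500

P(3.3) = 15×L_0(3.3) + (-14)×L_1(3.3) + 14×L_2(3.3) + 9×L_3(3.3)
P(3.3) = -7.490000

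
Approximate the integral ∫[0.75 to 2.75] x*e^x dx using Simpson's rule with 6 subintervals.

f(x) = x*e^x
a = 0.75, b = 2.75, n = 6
h = (b - a)/n = 0.333333

Simpson's rule: (h/3)[f(x₀) + 4f(x₁) + 2f(x₂) + ... + f(xₙ)]

x_0 = 0.7500, f(x_0) = 1.587750, coefficient = 1
x_1 = 1.0833, f(x_1) = 3.200721, coefficient = 4
x_2 = 1.4167, f(x_2) = 5.841417, coefficient = 2
x_3 = 1.7500, f(x_3) = 10.070555, coefficient = 4
x_4 = 2.0833, f(x_4) = 16.731656, coefficient = 2
x_5 = 2.4167, f(x_5) = 27.087053, coefficient = 4
x_6 = 2.7500, f(x_6) = 43.017238, coefficient = 1

I ≈ (0.333333/3) × 251.184446 = 27.909383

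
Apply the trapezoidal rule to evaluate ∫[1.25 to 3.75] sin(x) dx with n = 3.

f(x) = sin(x)
a = 1.25, b = 3.75, n = 3
h = (b - a)/n = 0.833333

Trapezoidal rule: (h/2)[f(x₀) + 2f(x₁) + 2f(x₂) + ... + f(xₙ)]

x_0 = 1.2500, f(x_0) = 0.948985, coefficient = 1
x_1 = 2.0833, f(x_1) = 0.871503, coefficient = 2
x_2 = 2.9167, f(x_2) = 0.223034, coefficient = 2
x_3 = 3.7500, f(x_3) = -0.571561, coefficient = 1

I ≈ (0.833333/2) × 2.566498 = 1.069374
Exact value: 1.135882
Error: 0.066508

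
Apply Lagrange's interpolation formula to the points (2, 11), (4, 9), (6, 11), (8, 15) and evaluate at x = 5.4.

Lagrange interpolation formula:
P(x) = Σ yᵢ × Lᵢ(x)
where Lᵢ(x) = Π_{j≠i} (x - xⱼ)/(xᵢ - xⱼ)

L_0(5.4) = (5.4 - 4)/(2 - 4) × (5.4 - 6)/(2 - 6) × (5.4 - 8)/(2 - 8) = -0.045500
L_1(5.4) = (5.4 - 2)/(4 - 2) × (5.4 - 6)/(4 - 6) × (5.4 - 8)/(4 - 8) = 0.331500
L_2(5.4) = (5.4 - 2)/(6 - 2) × (5.4 - 4)/(6 - 4) × (5.4 - 8)/(6 - 8) = 0.773500
L_3(5.4) = (5.4 - 2)/(8 - 2) × (5.4 - 4)/(8 - 4) × (5.4 - 6)/(8 - 6) = -0.059500

P(5.4) = 11×L_0(5.4) + 9×L_1(5.4) + 11×L_2(5.4) + 15×L_3(5.4)
P(5.4) = 10.099000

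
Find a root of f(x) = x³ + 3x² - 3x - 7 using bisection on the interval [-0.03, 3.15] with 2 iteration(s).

f(x) = x³ + 3x² - 3x - 7
Initial interval: [-0.03, 3.15]

Iteration 1:
  c_1 = (-0.030000 + 3.150000)/2 = 1.560000
  f(c_1) = f(1.560000) = -0.582784
  f(a) × f(c) ≥ 0, new interval: [1.560000, 3.150000]
Iteration 2:
  c_2 = (1.560000 + 3.150000)/2 = 2.355000
  f(c_2) = f(2.355000) = 15.633964
  f(a) × f(c) < 0, new interval: [1.560000, 2.355000]

After 2 iteration(s), the approximation is c_2 = 2.355000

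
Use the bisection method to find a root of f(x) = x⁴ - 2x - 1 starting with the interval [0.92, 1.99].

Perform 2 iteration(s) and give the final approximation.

f(x) = x⁴ - 2x - 1
Initial interval: [0.92, 1.99]

Iteration 1:
  c_1 = (0.920000 + 1.990000)/2 = 1.455000
  f(c_1) = f(1.455000) = 0.571795
  f(a) × f(c) < 0, new interval: [0.920000, 1.455000]
Iteration 2:
  c_2 = (0.920000 + 1.455000)/2 = 1.187500
  f(c_2) = f(1.187500) = -1.386459
  f(a) × f(c) ≥ 0, new interval: [1.187500, 1.455000]

After 2 iteration(s), the approximation is c_2 = 1.187500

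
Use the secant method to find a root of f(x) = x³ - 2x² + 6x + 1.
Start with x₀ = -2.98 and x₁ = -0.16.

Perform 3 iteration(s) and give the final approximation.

f(x) = x³ - 2x² + 6x + 1
x₀ = -2.98, x₁ = -0.16

Secant formula: x_{n+1} = x_n - f(x_n)(x_n - x_{n-1})/(f(x_n) - f(x_{n-1}))

Iteration 1:
  f(-2.980000) = -61.104392
  f(-0.160000) = -0.015296
  x_2 = -0.160000 - (-0.015296)×(-0.160000 - (-2.980000))/(-0.015296 - (-61.104392))
       = -0.159294
Iteration 2:
  f(-0.160000) = -0.015296
  f(-0.159294) = -0.010555
  x_3 = -0.159294 - (-0.010555)×(-0.159294 - (-0.160000))/(-0.010555 - (-0.015296))
       = -0.157722
Iteration 3:
  f(-0.159294) = -0.010555
  f(-0.157722) = -0.000009
  x_4 = -0.157722 - (-0.000009)×(-0.157722 - (-0.159294))/(-0.000009 - (-0.010555))
       = -0.157721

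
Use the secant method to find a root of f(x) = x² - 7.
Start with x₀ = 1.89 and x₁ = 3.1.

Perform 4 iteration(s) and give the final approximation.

f(x) = x² - 7
x₀ = 1.89, x₁ = 3.1

Secant formula: x_{n+1} = x_n - f(x_n)(x_n - x_{n-1})/(f(x_n) - f(x_{n-1}))

Iteration 1:
  f(1.890000) = -3.427900
  f(3.100000) = 2.610000
  x_2 = 3.100000 - 2.610000×(3.100000 - 1.890000)/(2.610000 - (-3.427900))
       = 2.576954
Iteration 2:
  f(3.100000) = 2.610000
  f(2.576954) = -0.359309
  x_3 = 2.576954 - (-0.359309)×(2.576954 - 3.100000)/(-0.359309 - 2.610000)
       = 2.640246
Iteration 3:
  f(2.576954) = -0.359309
  f(2.640246) = -0.029099
  x_4 = 2.640246 - (-0.029099)×(2.640246 - 2.576954)/(-0.029099 - (-0.359309))
       = 2.645824
Iteration 4:
  f(2.640246) = -0.029099
  f(2.645824) = 0.000384
  x_5 = 2.645824 - 0.000384×(2.645824 - 2.640246)/(0.000384 - (-0.029099))
       = 2.645751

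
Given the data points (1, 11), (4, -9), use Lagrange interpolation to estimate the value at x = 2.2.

Lagrange interpolation formula:
P(x) = Σ yᵢ × Lᵢ(x)
where Lᵢ(x) = Π_{j≠i} (x - xⱼ)/(xᵢ - xⱼ)

L_0(2.2) = (2.2 - 4)/(1 - 4) = 0.600000
L_1(2.2) = (2.2 - 1)/(4 - 1) = 0.400000

P(2.2) = 11×L_0(2.2) + (-9)×L_1(2.2)
P(2.2) = 3.000000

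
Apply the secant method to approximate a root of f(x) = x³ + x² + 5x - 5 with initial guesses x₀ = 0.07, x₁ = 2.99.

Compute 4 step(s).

f(x) = x³ + x² + 5x - 5
x₀ = 0.07, x₁ = 2.99

Secant formula: x_{n+1} = x_n - f(x_n)(x_n - x_{n-1})/(f(x_n) - f(x_{n-1}))

Iteration 1:
  f(0.070000) = -4.644757
  f(2.990000) = 45.620999
  x_2 = 2.990000 - 45.620999×(2.990000 - 0.070000)/(45.620999 - (-4.644757))
       = 0.339820
Iteration 2:
  f(2.990000) = 45.620999
  f(0.339820) = -3.146183
  x_3 = 0.339820 - (-3.146183)×(0.339820 - 2.990000)/(-3.146183 - 45.620999)
       = 0.510794
Iteration 3:
  f(0.339820) = -3.146183
  f(0.510794) = -2.051846
  x_4 = 0.510794 - (-2.051846)×(0.510794 - 0.339820)/(-2.051846 - (-3.146183))
       = 0.831366
Iteration 4:
  f(0.510794) = -2.051846
  f(0.831366) = 0.422616
  x_5 = 0.831366 - 0.422616×(0.831366 - 0.510794)/(0.422616 - (-2.051846))
       = 0.776615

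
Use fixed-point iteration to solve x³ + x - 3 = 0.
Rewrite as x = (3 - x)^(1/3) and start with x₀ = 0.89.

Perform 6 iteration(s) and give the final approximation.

Equation: x³ + x - 3 = 0
Fixed-point form: x = (3 - x)^(1/3)
x₀ = 0.89

x_1 = g(0.890000) = 1.282609
x_2 = g(1.282609) = 1.197539
x_3 = g(1.197539) = 1.216994
x_4 = g(1.216994) = 1.212600
x_5 = g(1.212600) = 1.213595
x_6 = g(1.213595) = 1.213370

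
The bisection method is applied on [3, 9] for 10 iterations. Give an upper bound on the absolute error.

Bisection error bound: |error| ≤ (b-a)/2^n
|error| ≤ (9 - 3)/2^10 = 6/2^10
|error| ≤ 0.0058593750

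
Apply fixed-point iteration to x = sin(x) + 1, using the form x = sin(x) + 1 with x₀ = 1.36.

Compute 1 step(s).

Equation: x = sin(x) + 1
Fixed-point form: x = sin(x) + 1
x₀ = 1.36

x_1 = g(1.360000) = 1.977865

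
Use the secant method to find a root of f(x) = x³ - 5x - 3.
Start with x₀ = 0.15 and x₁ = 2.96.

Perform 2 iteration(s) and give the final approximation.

f(x) = x³ - 5x - 3
x₀ = 0.15, x₁ = 2.96

Secant formula: x_{n+1} = x_n - f(x_n)(x_n - x_{n-1})/(f(x_n) - f(x_{n-1}))

Iteration 1:
  f(0.150000) = -3.746625
  f(2.960000) = 8.134336
  x_2 = 2.960000 - 8.134336×(2.960000 - 0.150000)/(8.134336 - (-3.746625))
       = 1.036125
Iteration 2:
  f(2.960000) = 8.134336
  f(1.036125) = -7.068288
  x_3 = 1.036125 - (-7.068288)×(1.036125 - 2.960000)/(-7.068288 - 8.134336)
       = 1.930609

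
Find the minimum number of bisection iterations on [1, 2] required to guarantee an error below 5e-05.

We need (b-a)/2^n ≤ 5e-05
(2 - 1)/2^n ≤ 5e-05
1/2^n ≤ 5e-05
2^n ≥ 20000
n ≥ log₂(20000) = 14.29
n ≥ 15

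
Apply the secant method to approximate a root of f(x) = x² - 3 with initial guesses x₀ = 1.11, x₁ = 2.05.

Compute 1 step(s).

f(x) = x² - 3
x₀ = 1.11, x₁ = 2.05

Secant formula: x_{n+1} = x_n - f(x_n)(x_n - x_{n-1})/(f(x_n) - f(x_{n-1}))

Iteration 1:
  f(1.110000) = -1.767900
  f(2.050000) = 1.202500
  x_2 = 2.050000 - 1.202500×(2.050000 - 1.110000)/(1.202500 - (-1.767900))
       = 1.669462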